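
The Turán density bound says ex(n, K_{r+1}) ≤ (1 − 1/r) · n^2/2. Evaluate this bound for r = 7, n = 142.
Turán density bound = (6/7) · 142^2/2 = 60492/7 ≈ 8641.7143

Turán's theorem: ex(n, K_{r+1}) is achieved by the complete r-partite Turán graph T(n, r) with parts as balanced as possible, and is at most (1 − 1/r) · n^2/2. For r = 7, n = 142: the density bound is (6/7) · 20164/2 = 60492/7 ≈ 8641.7143. The integer-valued extremum is e(T(142, 7)) = 8641, which is strictly less than the density bound 60492/7 since 7 ∤ 142 (the parts of T(142, 7) cannot all be equal).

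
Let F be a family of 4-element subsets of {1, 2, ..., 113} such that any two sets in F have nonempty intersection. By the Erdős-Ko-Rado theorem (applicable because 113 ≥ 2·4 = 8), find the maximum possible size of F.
max |F| = C(112, 3) = 227920

The Erdős-Ko-Rado theorem states: for n ≥ 2k, an intersecting family of k-subsets of an n-element set has size at most C(n − 1, k − 1), with equality for 'star' families {A ⊆ [n] : |A| = k, i ∈ A} (fix an element i). For n = 113, k = 4: C(112, 3) = 227920.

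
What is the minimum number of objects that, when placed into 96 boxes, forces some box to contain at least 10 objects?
n = (10 − 1)·96 + 1 = 865

By the generalised pigeonhole principle, to guarantee some box contains ≥ r objects we need more than (r − 1) · k objects total. Threshold: n = (r − 1) · k + 1. With r = 10 and k = 96: n = 9 · 96 + 1 = 864 + 1 = 865. For n = 864 = 9 · 96, we can put exactly 9 objects in every box, avoiding 10 in any single one — so 865 is tight.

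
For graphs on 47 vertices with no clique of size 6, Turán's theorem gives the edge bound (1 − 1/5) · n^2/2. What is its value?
Turán density bound = (4/5) · 47^2/2 = 4418/5 ≈ 883.6

Turán's theorem: ex(n, K_{r+1}) is achieved by the complete r-partite Turán graph T(n, r) with parts as balanced as possible, and is at most (1 − 1/r) · n^2/2. For r = 5, n = 47: the density bound is (4/5) · 2209/2 = 4418/5 ≈ 883.6. The integer-valued extremum is e(T(47, 5)) = 883, which is strictly less than the density bound 4418/5 since 5 ∤ 47 (the parts of T(47, 5) cannot all be equal).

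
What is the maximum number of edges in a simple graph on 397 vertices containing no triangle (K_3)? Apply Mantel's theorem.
ex(397, K_3) = ⌊397^2/4⌋ = 39402

Mantel (1907): a triangle-free graph on n vertices has at most ⌊n^2/4⌋ edges, with equality for the complete bipartite graph K_{⌊n/2⌋, ⌈n/2⌉}. For n = 397: ⌊397^2/4⌋ = ⌊157609/4⌋ = 39402. The extremal graph is K_{198, 199}, which has 198·199 = 39402 edges.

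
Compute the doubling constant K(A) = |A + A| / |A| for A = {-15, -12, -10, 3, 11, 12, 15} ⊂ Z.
K = |A + A| / |A| = 27/7

Enumerate A + A = {a + b : a, b ∈ A}. With |A| = 7, there are |A|^2 = 49 ordered sum pairs; collecting distinct values, A + A = {-30, -27, -25, -24, -22, -20, -12, -9, -7, -4, -3, -1, 0, 1, 2, 3, 5, 6, 14, 15, 18, 22, 23, 24, 26, 27, 30}, so |A + A| = 27. Thus K = 27/7. For comparison, the minimum possible |A + A| over all 7-element sets is 2·7 − 1 = 13 (so min K = 13/7), attained only by arithmetic progressions.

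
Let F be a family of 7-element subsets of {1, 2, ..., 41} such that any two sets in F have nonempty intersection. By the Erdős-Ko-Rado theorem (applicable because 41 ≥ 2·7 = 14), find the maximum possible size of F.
max |F| = C(40, 6) = 3838380

Erdős-Ko-Rado (1961): when n ≥ 2k, max |F| = C(n−1, k−1). The bound is attained by the star {A : i ∈ A} for any fixed i ∈ [n]. Here C(41−1, 7−1) = C(40, 6) = 3838380.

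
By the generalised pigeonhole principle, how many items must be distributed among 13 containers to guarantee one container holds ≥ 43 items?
n = (43 − 1)·13 + 1 = 547

By the generalised pigeonhole principle, to guarantee some box contains ≥ r objects we need more than (r − 1) · k objects total. Threshold: n = (r − 1) · k + 1. With r = 43 and k = 13: n = 42 · 13 + 1 = 546 + 1 = 547. For n = 546 = 42 · 13, we can put exactly 42 objects in every box, avoiding 43 in any single one — so 547 is tight.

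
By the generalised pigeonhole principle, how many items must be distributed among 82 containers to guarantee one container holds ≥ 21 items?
n = (21 − 1)·82 + 1 = 1641

By the generalised pigeonhole principle, to guarantee some box contains ≥ r objects we need more than (r − 1) · k objects total. Threshold: n = (r − 1) · k + 1. With r = 21 and k = 82: n = 20 · 82 + 1 = 1640 + 1 = 1641. For n = 1640 = 20 · 82, we can put exactly 20 objects in every box, avoiding 21 in any single one — so 1641 is tight.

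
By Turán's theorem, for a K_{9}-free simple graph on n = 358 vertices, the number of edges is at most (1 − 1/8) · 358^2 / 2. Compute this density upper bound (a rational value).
Turán density bound = (7/8) · 358^2/2 = 224287/4 ≈ 56071.75

Turán's theorem: ex(n, K_{r+1}) is achieved by the complete r-partite Turán graph T(n, r) with parts as balanced as possible, and is at most (1 − 1/r) · n^2/2. For r = 8, n = 358: the density bound is (7/8) · 128164/2 = 224287/4 ≈ 56071.75. The integer-valued extremum is e(T(358, 8)) = 56071, which is strictly less than the density bound 224287/4 since 8 ∤ 358 (the parts of T(358, 8) cannot all be equal).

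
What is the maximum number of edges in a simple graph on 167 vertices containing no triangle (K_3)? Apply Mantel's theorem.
ex(167, K_3) = ⌊167^2/4⌋ = 6972

Mantel (1907): a triangle-free graph on n vertices has at most ⌊n^2/4⌋ edges, with equality for the complete bipartite graph K_{⌊n/2⌋, ⌈n/2⌉}. For n = 167: ⌊167^2/4⌋ = ⌊27889/4⌋ = 6972. The extremal graph is K_{83, 84}, which has 83·84 = 6972 edges.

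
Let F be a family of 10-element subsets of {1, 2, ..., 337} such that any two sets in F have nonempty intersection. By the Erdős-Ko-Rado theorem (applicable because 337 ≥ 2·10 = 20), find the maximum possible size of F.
max |F| = C(336, 9) = 135008623969930480

Erdős-Ko-Rado (1961): when n ≥ 2k, max |F| = C(n−1, k−1). The bound is attained by the star {A : i ∈ A} for any fixed i ∈ [n]. Here C(337−1, 10−1) = C(336, 9) = 135008623969930480.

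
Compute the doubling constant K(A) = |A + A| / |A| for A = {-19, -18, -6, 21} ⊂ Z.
K = |A + A| / |A| = 10/4 = 5/2

Enumerate A + A = {a + b : a, b ∈ A}. With |A| = 4, there are |A|^2 = 16 ordered sum pairs; collecting distinct values, A + A = {-38, -37, -36, -25, -24, -12, 2, 3, 15, 42}, so |A + A| = 10. Thus K = 10/4 = 5/2. For comparison, the minimum possible |A + A| over all 4-element sets is 2·4 − 1 = 7 (so min K = 7/4), attained only by arithmetic progressions.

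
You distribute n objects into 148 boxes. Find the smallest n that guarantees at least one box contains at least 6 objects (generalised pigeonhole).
n = (6 − 1)·148 + 1 = 741

By the generalised pigeonhole principle, to guarantee some box contains ≥ r objects we need more than (r − 1) · k objects total. Threshold: n = (r − 1) · k + 1. With r = 6 and k = 148: n = 5 · 148 + 1 = 740 + 1 = 741. For n = 740 = 5 · 148, we can put exactly 5 objects in every box, avoiding 6 in any single one — so 741 is tight.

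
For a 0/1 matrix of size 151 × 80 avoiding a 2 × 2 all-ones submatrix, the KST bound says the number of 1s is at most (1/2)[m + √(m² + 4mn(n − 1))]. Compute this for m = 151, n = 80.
z(151, 80; 2, 2) ≤ (1/2)[151 + √(151² + 4·151·80·79)] = (1/2)[151 + √3840081] = 1055.3062

Kővári–Sós–Turán: let r_1, ..., r_151 be the row sums and z = Σ r_i the total number of 1s. Each pair of columns can share at most one row with both entries 1 (else a 2×2 all-ones block appears), so Σ_i C(r_i, 2) ≤ C(80, 2) = 3160. By convexity Σ_i C(r_i, 2) ≥ 151·C(z/151, 2) = z(z − 151)/(2·151), giving z² − 151z − 151·80·79 ≤ 0 and hence z ≤ (1/2)[151 + √(22801 + 4·954320)] = (1/2)[151 + √3840081] ≈ (1/2)(151 + 1959.6125) = 1055.3062.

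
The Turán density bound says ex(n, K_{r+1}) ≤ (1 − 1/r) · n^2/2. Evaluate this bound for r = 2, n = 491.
Turán density bound = (1/2) · 491^2/2 = 241081/4 ≈ 60270.25

Turán's theorem: ex(n, K_{r+1}) is achieved by the complete r-partite Turán graph T(n, r) with parts as balanced as possible, and is at most (1 − 1/r) · n^2/2. For r = 2, n = 491: the density bound is (1/2) · 241081/2 = 241081/4 ≈ 60270.25. The integer-valued extremum is e(T(491, 2)) = 60270, which is strictly less than the density bound 241081/4 since 2 ∤ 491 (the parts of T(491, 2) cannot all be equal).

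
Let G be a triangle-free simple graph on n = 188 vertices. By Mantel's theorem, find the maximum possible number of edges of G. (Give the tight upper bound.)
ex(188, K_3) = ⌊188^2/4⌋ = 8836

Mantel (1907): a triangle-free graph on n vertices has at most ⌊n^2/4⌋ edges, with equality for the complete bipartite graph K_{⌊n/2⌋, ⌈n/2⌉}. For n = 188: ⌊188^2/4⌋ = ⌊35344/4⌋ = 8836. The extremal graph is K_{94, 94}, which has 94·94 = 8836 edges.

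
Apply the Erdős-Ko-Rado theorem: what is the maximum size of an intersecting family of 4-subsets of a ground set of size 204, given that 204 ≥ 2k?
max |F| = C(203, 3) = 1373701

The Erdős-Ko-Rado theorem states: for n ≥ 2k, an intersecting family of k-subsets of an n-element set has size at most C(n − 1, k − 1), with equality for 'star' families {A ⊆ [n] : |A| = k, i ∈ A} (fix an element i). For n = 204, k = 4: C(203, 3) = 1373701.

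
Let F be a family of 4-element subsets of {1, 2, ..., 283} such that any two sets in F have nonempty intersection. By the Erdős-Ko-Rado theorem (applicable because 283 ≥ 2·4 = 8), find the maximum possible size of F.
max |F| = C(282, 3) = 3697960

Erdős-Ko-Rado (1961): when n ≥ 2k, max |F| = C(n−1, k−1). The bound is attained by the star {A : i ∈ A} for any fixed i ∈ [n]. Here C(283−1, 4−1) = C(282, 3) = 3697960.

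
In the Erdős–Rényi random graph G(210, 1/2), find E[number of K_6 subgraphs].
E[# K_6] = C(210, 6) · (1/2)^C(6, 2) = 110837787060 / 2^15 = 27709446765/8192 ≈ 3382500.825806

For each 6-subset S of vertices (there are C(210, 6) = 110837787060 such S), let X_S = 1 if S induces a K_6 (all C(6, 2) = 15 edges present). Then P(X_S = 1) = (1/2)^15 = 1/32768. By linearity of expectation, E[# K_6] = C(210, 6) · (1/2)^15 = 110837787060 / 32768 = 27709446765/8192 ≈ 3382500.825806.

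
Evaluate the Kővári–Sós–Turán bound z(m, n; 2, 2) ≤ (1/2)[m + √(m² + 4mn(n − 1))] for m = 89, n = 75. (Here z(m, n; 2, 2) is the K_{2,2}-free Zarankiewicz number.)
z(89, 75; 2, 2) ≤ (1/2)[89 + √(89² + 4·89·75·74)] = (1/2)[89 + √1983721] = 748.7232

Kővári–Sós–Turán: let r_1, ..., r_89 be the row sums and z = Σ r_i the total number of 1s. Each pair of columns can share at most one row with both entries 1 (else a 2×2 all-ones block appears), so Σ_i C(r_i, 2) ≤ C(75, 2) = 2775. By convexity Σ_i C(r_i, 2) ≥ 89·C(z/89, 2) = z(z − 89)/(2·89), giving z² − 89z − 89·75·74 ≤ 0 and hence z ≤ (1/2)[89 + √(7921 + 4·493950)] = (1/2)[89 + √1983721] ≈ (1/2)(89 + 1408.4463) = 748.7232.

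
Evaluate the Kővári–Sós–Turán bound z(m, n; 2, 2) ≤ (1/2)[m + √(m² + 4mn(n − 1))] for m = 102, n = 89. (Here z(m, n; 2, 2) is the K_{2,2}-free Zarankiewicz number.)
z(102, 89; 2, 2) ≤ (1/2)[102 + √(102² + 4·102·89·88)] = (1/2)[102 + √3205860] = 946.2458

Kővári–Sós–Turán: let r_1, ..., r_102 be the row sums and z = Σ r_i the total number of 1s. Each pair of columns can share at most one row with both entries 1 (else a 2×2 all-ones block appears), so Σ_i C(r_i, 2) ≤ C(89, 2) = 3916. By convexity Σ_i C(r_i, 2) ≥ 102·C(z/102, 2) = z(z − 102)/(2·102), giving z² − 102z − 102·89·88 ≤ 0 and hence z ≤ (1/2)[102 + √(10404 + 4·798864)] = (1/2)[102 + √3205860] ≈ (1/2)(102 + 1790.4916) = 946.2458.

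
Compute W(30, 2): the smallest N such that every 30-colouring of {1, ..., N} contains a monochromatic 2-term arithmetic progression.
W(30, 2) = 30 + 1 = 31

A 2-term AP is any pair of integers, so a monochromatic 2-AP exists iff some colour is used at least twice. With 30 colours, the colouring i ↦ i on {1, ..., 30} uses each colour once, avoiding any monochromatic pair, so W(30, 2) > 30. For {1, ..., 31}, pigeonhole forces two integers of the same colour, which form a monochromatic 2-AP. Hence W(30, 2) = 31.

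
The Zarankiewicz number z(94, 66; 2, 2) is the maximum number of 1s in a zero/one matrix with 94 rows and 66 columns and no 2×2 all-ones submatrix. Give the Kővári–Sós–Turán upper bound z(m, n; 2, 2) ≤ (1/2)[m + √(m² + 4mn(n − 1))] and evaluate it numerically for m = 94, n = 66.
z(94, 66; 2, 2) ≤ (1/2)[94 + √(94² + 4·94·66·65)] = (1/2)[94 + √1621876] = 683.7645

Kővári–Sós–Turán: let r_1, ..., r_94 be the row sums and z = Σ r_i the total number of 1s. Each pair of columns can share at most one row with both entries 1 (else a 2×2 all-ones block appears), so Σ_i C(r_i, 2) ≤ C(66, 2) = 2145. By convexity Σ_i C(r_i, 2) ≥ 94·C(z/94, 2) = z(z − 94)/(2·94), giving z² − 94z − 94·66·65 ≤ 0 and hence z ≤ (1/2)[94 + √(8836 + 4·403260)] = (1/2)[94 + √1621876] ≈ (1/2)(94 + 1273.529) = 683.7645.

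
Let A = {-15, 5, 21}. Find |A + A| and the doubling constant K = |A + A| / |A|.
K = |A + A| / |A| = 6/3 = 2

Enumerate A + A = {a + b : a, b ∈ A}. With |A| = 3, there are |A|^2 = 9 ordered sum pairs; collecting distinct values, A + A = {-30, -10, 6, 10, 26, 42}, so |A + A| = 6. Thus K = 6/3 = 2. For comparison, the minimum possible |A + A| over all 3-element sets is 2·3 − 1 = 5 (so min K = 5/3), attained only by arithmetic progressions.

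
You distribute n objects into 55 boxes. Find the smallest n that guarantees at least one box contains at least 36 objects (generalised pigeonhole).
n = (36 − 1)·55 + 1 = 1926

By the generalised pigeonhole principle, to guarantee some box contains ≥ r objects we need more than (r − 1) · k objects total. Threshold: n = (r − 1) · k + 1. With r = 36 and k = 55: n = 35 · 55 + 1 = 1925 + 1 = 1926. For n = 1925 = 35 · 55, we can put exactly 35 objects in every box, avoiding 36 in any single one — so 1926 is tight.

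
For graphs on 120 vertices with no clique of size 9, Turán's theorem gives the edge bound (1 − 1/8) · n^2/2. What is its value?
Turán density bound = (7/8) · 120^2/2 = 6300

Turán's theorem: ex(n, K_{r+1}) is achieved by the complete r-partite Turán graph T(n, r) with parts as balanced as possible, and is at most (1 − 1/r) · n^2/2. For r = 8, n = 120: the density bound is (7/8) · 14400/2 = 6300. Since 8 ∣ 120, the Turán graph T(120, 8) has parts of equal size 15, and its edge count e(T(120, 8)) = 6300 attains the density bound exactly.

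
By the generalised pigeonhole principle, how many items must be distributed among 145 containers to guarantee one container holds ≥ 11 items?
n = (11 − 1)·145 + 1 = 1451

By the generalised pigeonhole principle, to guarantee some box contains ≥ r objects we need more than (r − 1) · k objects total. Threshold: n = (r − 1) · k + 1. With r = 11 and k = 145: n = 10 · 145 + 1 = 1450 + 1 = 1451. For n = 1450 = 10 · 145, we can put exactly 10 objects in every box, avoiding 11 in any single one — so 1451 is tight.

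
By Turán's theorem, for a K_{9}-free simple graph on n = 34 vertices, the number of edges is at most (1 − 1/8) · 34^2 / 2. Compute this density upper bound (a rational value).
Turán density bound = (7/8) · 34^2/2 = 2023/4 ≈ 505.75

Turán's theorem: ex(n, K_{r+1}) is achieved by the complete r-partite Turán graph T(n, r) with parts as balanced as possible, and is at most (1 − 1/r) · n^2/2. For r = 8, n = 34: the density bound is (7/8) · 1156/2 = 2023/4 ≈ 505.75. The integer-valued extremum is e(T(34, 8)) = 505, which is strictly less than the density bound 2023/4 since 8 ∤ 34 (the parts of T(34, 8) cannot all be equal).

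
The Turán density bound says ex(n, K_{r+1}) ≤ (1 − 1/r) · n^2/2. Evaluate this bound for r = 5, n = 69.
Turán density bound = (4/5) · 69^2/2 = 9522/5 ≈ 1904.4

Turán's theorem: ex(n, K_{r+1}) is achieved by the complete r-partite Turán graph T(n, r) with parts as balanced as possible, and is at most (1 − 1/r) · n^2/2. For r = 5, n = 69: the density bound is (4/5) · 4761/2 = 9522/5 ≈ 1904.4. The integer-valued extremum is e(T(69, 5)) = 1904, which is strictly less than the density bound 9522/5 since 5 ∤ 69 (the parts of T(69, 5) cannot all be equal).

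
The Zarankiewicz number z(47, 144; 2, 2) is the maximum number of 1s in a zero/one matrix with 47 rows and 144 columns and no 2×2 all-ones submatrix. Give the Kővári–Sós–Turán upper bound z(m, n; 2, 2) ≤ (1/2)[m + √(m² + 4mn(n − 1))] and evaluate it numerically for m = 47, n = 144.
z(47, 144; 2, 2) ≤ (1/2)[47 + √(47² + 4·47·144·143)] = (1/2)[47 + √3873505] = 1007.5611

Kővári–Sós–Turán: let r_1, ..., r_47 be the row sums and z = Σ r_i the total number of 1s. Each pair of columns can share at most one row with both entries 1 (else a 2×2 all-ones block appears), so Σ_i C(r_i, 2) ≤ C(144, 2) = 10296. By convexity Σ_i C(r_i, 2) ≥ 47·C(z/47, 2) = z(z − 47)/(2·47), giving z² − 47z − 47·144·143 ≤ 0 and hence z ≤ (1/2)[47 + √(2209 + 4·967824)] = (1/2)[47 + √3873505] ≈ (1/2)(47 + 1968.1222) = 1007.5611.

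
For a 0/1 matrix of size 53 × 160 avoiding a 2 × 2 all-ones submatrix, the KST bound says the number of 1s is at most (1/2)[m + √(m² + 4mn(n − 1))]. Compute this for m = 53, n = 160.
z(53, 160; 2, 2) ≤ (1/2)[53 + √(53² + 4·53·160·159)] = (1/2)[53 + √5396089] = 1187.9742

Kővári–Sós–Turán: let r_1, ..., r_53 be the row sums and z = Σ r_i the total number of 1s. Each pair of columns can share at most one row with both entries 1 (else a 2×2 all-ones block appears), so Σ_i C(r_i, 2) ≤ C(160, 2) = 12720. By convexity Σ_i C(r_i, 2) ≥ 53·C(z/53, 2) = z(z − 53)/(2·53), giving z² − 53z − 53·160·159 ≤ 0 and hence z ≤ (1/2)[53 + √(2809 + 4·1348320)] = (1/2)[53 + √5396089] ≈ (1/2)(53 + 2322.9483) = 1187.9742.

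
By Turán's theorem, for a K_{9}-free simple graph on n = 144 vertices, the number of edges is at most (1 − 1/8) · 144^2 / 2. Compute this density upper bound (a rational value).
Turán density bound = (7/8) · 144^2/2 = 9072

Turán's theorem: ex(n, K_{r+1}) is achieved by the complete r-partite Turán graph T(n, r) with parts as balanced as possible, and is at most (1 − 1/r) · n^2/2. For r = 8, n = 144: the density bound is (7/8) · 20736/2 = 9072. Since 8 ∣ 144, the Turán graph T(144, 8) has parts of equal size 18, and its edge count e(T(144, 8)) = 9072 attains the density bound exactly.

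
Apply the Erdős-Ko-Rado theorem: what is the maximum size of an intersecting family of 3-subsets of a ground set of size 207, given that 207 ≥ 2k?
max |F| = C(206, 2) = 21115

The Erdős-Ko-Rado theorem states: for n ≥ 2k, an intersecting family of k-subsets of an n-element set has size at most C(n − 1, k − 1), with equality for 'star' families {A ⊆ [n] : |A| = k, i ∈ A} (fix an element i). For n = 207, k = 3: C(206, 2) = 21115.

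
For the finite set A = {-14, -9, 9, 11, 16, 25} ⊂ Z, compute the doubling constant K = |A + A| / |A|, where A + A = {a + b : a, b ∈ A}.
K = |A + A| / |A| = 20/6 = 10/3

Enumerate A + A = {a + b : a, b ∈ A}. With |A| = 6, there are |A|^2 = 36 ordered sum pairs; collecting distinct values, A + A = {-28, -23, -18, -5, -3, 0, 2, 7, 11, 16, 18, 20, 22, 25, 27, 32, 34, 36, 41, 50}, so |A + A| = 20. Thus K = 20/6 = 10/3. For comparison, the minimum possible |A + A| over all 6-element sets is 2·6 − 1 = 11 (so min K = 11/6), attained only by arithmetic progressions.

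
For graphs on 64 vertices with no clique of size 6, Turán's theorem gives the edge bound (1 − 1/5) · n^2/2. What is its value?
Turán density bound = (4/5) · 64^2/2 = 8192/5 ≈ 1638.4

Turán's theorem: ex(n, K_{r+1}) is achieved by the complete r-partite Turán graph T(n, r) with parts as balanced as possible, and is at most (1 − 1/r) · n^2/2. For r = 5, n = 64: the density bound is (4/5) · 4096/2 = 8192/5 ≈ 1638.4. The integer-valued extremum is e(T(64, 5)) = 1638, which is strictly less than the density bound 8192/5 since 5 ∤ 64 (the parts of T(64, 5) cannot all be equal).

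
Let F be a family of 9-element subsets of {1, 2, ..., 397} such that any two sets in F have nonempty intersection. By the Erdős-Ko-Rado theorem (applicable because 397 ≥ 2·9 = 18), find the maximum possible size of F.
max |F| = C(396, 8) = 13968107317779615

The Erdős-Ko-Rado theorem states: for n ≥ 2k, an intersecting family of k-subsets of an n-element set has size at most C(n − 1, k − 1), with equality for 'star' families {A ⊆ [n] : |A| = k, i ∈ A} (fix an element i). For n = 397, k = 9: C(396, 8) = 13968107317779615.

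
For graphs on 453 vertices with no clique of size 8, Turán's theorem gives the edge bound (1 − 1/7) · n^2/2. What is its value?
Turán density bound = (6/7) · 453^2/2 = 615627/7 ≈ 87946.7143

Turán's theorem: ex(n, K_{r+1}) is achieved by the complete r-partite Turán graph T(n, r) with parts as balanced as possible, and is at most (1 − 1/r) · n^2/2. For r = 7, n = 453: the density bound is (6/7) · 205209/2 = 615627/7 ≈ 87946.7143. The integer-valued extremum is e(T(453, 7)) = 87946, which is strictly less than the density bound 615627/7 since 7 ∤ 453 (the parts of T(453, 7) cannot all be equal).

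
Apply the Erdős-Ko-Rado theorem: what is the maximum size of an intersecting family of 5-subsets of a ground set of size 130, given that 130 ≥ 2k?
max |F| = C(129, 4) = 11009376

Erdős-Ko-Rado (1961): when n ≥ 2k, max |F| = C(n−1, k−1). The bound is attained by the star {A : i ∈ A} for any fixed i ∈ [n]. Here C(130−1, 5−1) = C(129, 4) = 11009376.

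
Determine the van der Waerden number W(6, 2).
W(6, 2) = 6 + 1 = 7

A 2-term AP is any pair of integers, so a monochromatic 2-AP exists iff some colour is used at least twice. With 6 colours, the colouring i ↦ i on {1, ..., 6} uses each colour once, avoiding any monochromatic pair, so W(6, 2) > 6. For {1, ..., 7}, pigeonhole forces two integers of the same colour, which form a monochromatic 2-AP. Hence W(6, 2) = 7.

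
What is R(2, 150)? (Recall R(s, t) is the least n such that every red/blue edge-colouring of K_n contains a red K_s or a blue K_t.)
R(2, 150) = 150

R(2, k) = k for all k ≥ 2: in a 2-colouring of K_k, either some edge is red (a red K_2) or all edges are blue (a blue K_k). And K_{149} coloured all-blue has no blue K_150, so R(2, 150) > 149. Hence R(2, 150) = 150.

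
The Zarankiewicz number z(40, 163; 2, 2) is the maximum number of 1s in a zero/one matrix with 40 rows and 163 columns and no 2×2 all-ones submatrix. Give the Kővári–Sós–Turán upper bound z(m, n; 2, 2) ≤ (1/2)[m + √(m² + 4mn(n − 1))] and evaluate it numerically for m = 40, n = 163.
z(40, 163; 2, 2) ≤ (1/2)[40 + √(40² + 4·40·163·162)] = (1/2)[40 + √4226560] = 1047.93

Kővári–Sós–Turán: let r_1, ..., r_40 be the row sums and z = Σ r_i the total number of 1s. Each pair of columns can share at most one row with both entries 1 (else a 2×2 all-ones block appears), so Σ_i C(r_i, 2) ≤ C(163, 2) = 13203. By convexity Σ_i C(r_i, 2) ≥ 40·C(z/40, 2) = z(z − 40)/(2·40), giving z² − 40z − 40·163·162 ≤ 0 and hence z ≤ (1/2)[40 + √(1600 + 4·1056240)] = (1/2)[40 + √4226560] ≈ (1/2)(40 + 2055.8599) = 1047.93.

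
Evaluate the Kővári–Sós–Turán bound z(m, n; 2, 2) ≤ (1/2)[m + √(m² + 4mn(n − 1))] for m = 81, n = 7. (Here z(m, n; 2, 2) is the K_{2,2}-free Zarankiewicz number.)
z(81, 7; 2, 2) ≤ (1/2)[81 + √(81² + 4·81·7·6)] = (1/2)[81 + √20169] = 111.5088

Kővári–Sós–Turán: let r_1, ..., r_81 be the row sums and z = Σ r_i the total number of 1s. Each pair of columns can share at most one row with both entries 1 (else a 2×2 all-ones block appears), so Σ_i C(r_i, 2) ≤ C(7, 2) = 21. By convexity Σ_i C(r_i, 2) ≥ 81·C(z/81, 2) = z(z − 81)/(2·81), giving z² − 81z − 81·7·6 ≤ 0 and hence z ≤ (1/2)[81 + √(6561 + 4·3402)] = (1/2)[81 + √20169] ≈ (1/2)(81 + 142.0176) = 111.5088.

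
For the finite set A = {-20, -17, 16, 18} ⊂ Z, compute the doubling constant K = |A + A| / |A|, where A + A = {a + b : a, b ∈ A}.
K = |A + A| / |A| = 10/4 = 5/2

Enumerate A + A = {a + b : a, b ∈ A}. With |A| = 4, there are |A|^2 = 16 ordered sum pairs; collecting distinct values, A + A = {-40, -37, -34, -4, -2, -1, 1, 32, 34, 36}, so |A + A| = 10. Thus K = 10/4 = 5/2. For comparison, the minimum possible |A + A| over all 4-element sets is 2·4 − 1 = 7 (so min K = 7/4), attained only by arithmetic progressions.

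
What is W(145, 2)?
W(145, 2) = 145 + 1 = 146

A 2-term AP is any pair of integers, so a monochromatic 2-AP exists iff some colour is used at least twice. With 145 colours, the colouring i ↦ i on {1, ..., 145} uses each colour once, avoiding any monochromatic pair, so W(145, 2) > 145. For {1, ..., 146}, pigeonhole forces two integers of the same colour, which form a monochromatic 2-AP. Hence W(145, 2) = 146.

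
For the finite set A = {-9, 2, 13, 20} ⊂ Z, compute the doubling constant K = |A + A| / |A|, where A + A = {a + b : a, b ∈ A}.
K = |A + A| / |A| = 9/4

Enumerate A + A = {a + b : a, b ∈ A}. With |A| = 4, there are |A|^2 = 16 ordered sum pairs; collecting distinct values, A + A = {-18, -7, 4, 11, 15, 22, 26, 33, 40}, so |A + A| = 9. Thus K = 9/4. For comparison, the minimum possible |A + A| over all 4-element sets is 2·4 − 1 = 7 (so min K = 7/4), attained only by arithmetic progressions.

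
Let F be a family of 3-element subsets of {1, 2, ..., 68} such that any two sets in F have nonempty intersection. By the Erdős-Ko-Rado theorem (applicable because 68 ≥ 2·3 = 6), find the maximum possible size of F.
max |F| = C(67, 2) = 2211

Erdős-Ko-Rado (1961): when n ≥ 2k, max |F| = C(n−1, k−1). The bound is attained by the star {A : i ∈ A} for any fixed i ∈ [n]. Here C(68−1, 3−1) = C(67, 2) = 2211.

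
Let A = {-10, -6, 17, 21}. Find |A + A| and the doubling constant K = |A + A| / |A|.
K = |A + A| / |A| = 9/4

Enumerate A + A = {a + b : a, b ∈ A}. With |A| = 4, there are |A|^2 = 16 ordered sum pairs; collecting distinct values, A + A = {-20, -16, -12, 7, 11, 15, 34, 38, 42}, so |A + A| = 9. Thus K = 9/4. For comparison, the minimum possible |A + A| over all 4-element sets is 2·4 − 1 = 7 (so min K = 7/4), attained only by arithmetic progressions.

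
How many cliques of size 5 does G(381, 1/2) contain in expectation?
E[# K_5] = C(381, 5) · (1/2)^C(5, 2) = 65162792331 / 2^10 ≈ 63635539.385742

For each 5-subset S of vertices (there are C(381, 5) = 65162792331 such S), let X_S = 1 if S induces a K_5 (all C(5, 2) = 10 edges present). Then P(X_S = 1) = (1/2)^10 = 1/1024. By linearity of expectation, E[# K_5] = C(381, 5) · (1/2)^10 = 65162792331 / 1024 ≈ 63635539.385742.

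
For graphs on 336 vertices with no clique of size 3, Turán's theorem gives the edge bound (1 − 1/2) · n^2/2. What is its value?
Turán density bound = (1/2) · 336^2/2 = 28224

Turán's theorem: ex(n, K_{r+1}) is achieved by the complete r-partite Turán graph T(n, r) with parts as balanced as possible, and is at most (1 − 1/r) · n^2/2. For r = 2, n = 336: the density bound is (1/2) · 112896/2 = 28224. Since 2 ∣ 336, the Turán graph T(336, 2) has parts of equal size 168, and its edge count e(T(336, 2)) = 28224 attains the density bound exactly.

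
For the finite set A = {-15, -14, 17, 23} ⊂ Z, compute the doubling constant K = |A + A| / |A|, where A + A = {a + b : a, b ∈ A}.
K = |A + A| / |A| = 10/4 = 5/2

Enumerate A + A = {a + b : a, b ∈ A}. With |A| = 4, there are |A|^2 = 16 ordered sum pairs; collecting distinct values, A + A = {-30, -29, -28, 2, 3, 8, 9, 34, 40, 46}, so |A + A| = 10. Thus K = 10/4 = 5/2. For comparison, the minimum possible |A + A| over all 4-element sets is 2·4 − 1 = 7 (so min K = 7/4), attained only by arithmetic progressions.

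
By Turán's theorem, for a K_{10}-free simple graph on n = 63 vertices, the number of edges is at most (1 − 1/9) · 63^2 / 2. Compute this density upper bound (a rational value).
Turán density bound = (8/9) · 63^2/2 = 1764

Turán's theorem: ex(n, K_{r+1}) is achieved by the complete r-partite Turán graph T(n, r) with parts as balanced as possible, and is at most (1 − 1/r) · n^2/2. For r = 9, n = 63: the density bound is (8/9) · 3969/2 = 1764. Since 9 ∣ 63, the Turán graph T(63, 9) has parts of equal size 7, and its edge count e(T(63, 9)) = 1764 attains the density bound exactly.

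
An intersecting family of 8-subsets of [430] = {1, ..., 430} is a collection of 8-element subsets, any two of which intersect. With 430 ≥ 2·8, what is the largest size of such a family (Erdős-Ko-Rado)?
max |F| = C(429, 7) = 505129989052260

The Erdős-Ko-Rado theorem states: for n ≥ 2k, an intersecting family of k-subsets of an n-element set has size at most C(n − 1, k − 1), with equality for 'star' families {A ⊆ [n] : |A| = k, i ∈ A} (fix an element i). For n = 430, k = 8: C(429, 7) = 505129989052260.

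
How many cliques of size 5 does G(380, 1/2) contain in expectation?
E[# K_5] = C(380, 5) · (1/2)^C(5, 2) = 64307637576 / 2^10 = 8038454697/128 = 62800427.3203125

For each 5-subset S of vertices (there are C(380, 5) = 64307637576 such S), let X_S = 1 if S induces a K_5 (all C(5, 2) = 10 edges present). Then P(X_S = 1) = (1/2)^10 = 1/1024. By linearity of expectation, E[# K_5] = C(380, 5) · (1/2)^10 = 64307637576 / 1024 = 8038454697/128 = 62800427.3203125.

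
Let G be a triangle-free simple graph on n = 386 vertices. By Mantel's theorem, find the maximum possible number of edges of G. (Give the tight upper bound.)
ex(386, K_3) = ⌊386^2/4⌋ = 37249

Mantel (1907): a triangle-free graph on n vertices has at most ⌊n^2/4⌋ edges, with equality for the complete bipartite graph K_{⌊n/2⌋, ⌈n/2⌉}. For n = 386: ⌊386^2/4⌋ = ⌊148996/4⌋ = 37249. The extremal graph is K_{193, 193}, which has 193·193 = 37249 edges.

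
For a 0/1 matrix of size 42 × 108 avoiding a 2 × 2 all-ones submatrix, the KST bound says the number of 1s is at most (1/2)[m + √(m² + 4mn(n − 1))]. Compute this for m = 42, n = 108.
z(42, 108; 2, 2) ≤ (1/2)[42 + √(42² + 4·42·108·107)] = (1/2)[42 + √1943172] = 717.9885

Kővári–Sós–Turán: let r_1, ..., r_42 be the row sums and z = Σ r_i the total number of 1s. Each pair of columns can share at most one row with both entries 1 (else a 2×2 all-ones block appears), so Σ_i C(r_i, 2) ≤ C(108, 2) = 5778. By convexity Σ_i C(r_i, 2) ≥ 42·C(z/42, 2) = z(z − 42)/(2·42), giving z² − 42z − 42·108·107 ≤ 0 and hence z ≤ (1/2)[42 + √(1764 + 4·485352)] = (1/2)[42 + √1943172] ≈ (1/2)(42 + 1393.977) = 717.9885.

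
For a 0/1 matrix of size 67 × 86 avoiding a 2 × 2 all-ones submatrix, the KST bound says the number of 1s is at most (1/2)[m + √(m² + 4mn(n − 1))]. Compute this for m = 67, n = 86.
z(67, 86; 2, 2) ≤ (1/2)[67 + √(67² + 4·67·86·85)] = (1/2)[67 + √1963569] = 734.137

Kővári–Sós–Turán: let r_1, ..., r_67 be the row sums and z = Σ r_i the total number of 1s. Each pair of columns can share at most one row with both entries 1 (else a 2×2 all-ones block appears), so Σ_i C(r_i, 2) ≤ C(86, 2) = 3655. By convexity Σ_i C(r_i, 2) ≥ 67·C(z/67, 2) = z(z − 67)/(2·67), giving z² − 67z − 67·86·85 ≤ 0 and hence z ≤ (1/2)[67 + √(4489 + 4·489770)] = (1/2)[67 + √1963569] ≈ (1/2)(67 + 1401.2741) = 734.137.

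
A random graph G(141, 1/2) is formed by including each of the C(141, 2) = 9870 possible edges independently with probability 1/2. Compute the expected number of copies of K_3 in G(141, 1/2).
E[# K_3] = C(141, 3) · (1/2)^C(3, 2) = 457310 / 2^3 = 228655/4 = 57163.75

For each 3-subset S of vertices (there are C(141, 3) = 457310 such S), let X_S = 1 if S induces a K_3 (all C(3, 2) = 3 edges present). Then P(X_S = 1) = (1/2)^3 = 1/8. By linearity of expectation, E[# K_3] = C(141, 3) · (1/2)^3 = 457310 / 8 = 228655/4 = 57163.75.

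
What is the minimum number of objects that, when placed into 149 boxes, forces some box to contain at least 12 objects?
n = (12 − 1)·149 + 1 = 1640

By the generalised pigeonhole principle, to guarantee some box contains ≥ r objects we need more than (r − 1) · k objects total. Threshold: n = (r − 1) · k + 1. With r = 12 and k = 149: n = 11 · 149 + 1 = 1639 + 1 = 1640. For n = 1639 = 11 · 149, we can put exactly 11 objects in every box, avoiding 12 in any single one — so 1640 is tight.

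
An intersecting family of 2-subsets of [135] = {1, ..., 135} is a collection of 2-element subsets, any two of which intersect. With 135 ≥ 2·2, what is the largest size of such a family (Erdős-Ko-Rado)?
max |F| = C(134, 1) = 134

Erdős-Ko-Rado (1961): when n ≥ 2k, max |F| = C(n−1, k−1). The bound is attained by the star {A : i ∈ A} for any fixed i ∈ [n]. Here C(135−1, 2−1) = C(134, 1) = 134.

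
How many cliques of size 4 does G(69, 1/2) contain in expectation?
E[# K_4] = C(69, 4) · (1/2)^C(4, 2) = 864501 / 2^6 = 13507.828125

For each 4-subset S of vertices (there are C(69, 4) = 864501 such S), let X_S = 1 if S induces a K_4 (all C(4, 2) = 6 edges present). Then P(X_S = 1) = (1/2)^6 = 1/64. By linearity of expectation, E[# K_4] = C(69, 4) · (1/2)^6 = 864501 / 64 = 13507.828125.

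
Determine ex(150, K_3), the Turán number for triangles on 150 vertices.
ex(150, K_3) = ⌊150^2/4⌋ = 5625

Mantel (1907): a triangle-free graph on n vertices has at most ⌊n^2/4⌋ edges, with equality for the complete bipartite graph K_{⌊n/2⌋, ⌈n/2⌉}. For n = 150: ⌊150^2/4⌋ = ⌊22500/4⌋ = 5625. The extremal graph is K_{75, 75}, which has 75·75 = 5625 edges.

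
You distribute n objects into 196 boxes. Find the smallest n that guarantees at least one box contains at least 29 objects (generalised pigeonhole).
n = (29 − 1)·196 + 1 = 5489

By the generalised pigeonhole principle, to guarantee some box contains ≥ r objects we need more than (r − 1) · k objects total. Threshold: n = (r − 1) · k + 1. With r = 29 and k = 196: n = 28 · 196 + 1 = 5488 + 1 = 5489. For n = 5488 = 28 · 196, we can put exactly 28 objects in every box, avoiding 29 in any single one — so 5489 is tight.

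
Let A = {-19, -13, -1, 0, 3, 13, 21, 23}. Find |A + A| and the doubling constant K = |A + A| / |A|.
K = |A + A| / |A| = 33/8

Enumerate A + A = {a + b : a, b ∈ A}. With |A| = 8, there are |A|^2 = 64 ordered sum pairs; collecting distinct values, A + A = {-38, -32, -26, -20, -19, -16, -14, -13, -10, -6, -2, -1, 0, 2, 3, 4, 6, 8, 10, 12, 13, 16, 20, 21, 22, 23, 24, 26, 34, 36, 42, 44, 46}, so |A + A| = 33. Thus K = 33/8. For comparison, the minimum possible |A + A| over all 8-element sets is 2·8 − 1 = 15 (so min K = 15/8), attained only by arithmetic progressions.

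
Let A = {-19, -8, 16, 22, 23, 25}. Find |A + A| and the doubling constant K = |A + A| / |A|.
K = |A + A| / |A| = 21/6 = 7/2

Enumerate A + A = {a + b : a, b ∈ A}. With |A| = 6, there are |A|^2 = 36 ordered sum pairs; collecting distinct values, A + A = {-38, -27, -16, -3, 3, 4, 6, 8, 14, 15, 17, 32, 38, 39, 41, 44, 45, 46, 47, 48, 50}, so |A + A| = 21. Thus K = 21/6 = 7/2. For comparison, the minimum possible |A + A| over all 6-element sets is 2·6 − 1 = 11 (so min K = 11/6), attained only by arithmetic progressions.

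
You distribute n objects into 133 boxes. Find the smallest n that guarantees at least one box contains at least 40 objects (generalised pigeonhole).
n = (40 − 1)·133 + 1 = 5188

By the generalised pigeonhole principle, to guarantee some box contains ≥ r objects we need more than (r − 1) · k objects total. Threshold: n = (r − 1) · k + 1. With r = 40 and k = 133: n = 39 · 133 + 1 = 5187 + 1 = 5188. For n = 5187 = 39 · 133, we can put exactly 39 objects in every box, avoiding 40 in any single one — so 5188 is tight.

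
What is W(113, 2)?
W(113, 2) = 113 + 1 = 114

A 2-term AP is any pair of integers, so a monochromatic 2-AP exists iff some colour is used at least twice. With 113 colours, the colouring i ↦ i on {1, ..., 113} uses each colour once, avoiding any monochromatic pair, so W(113, 2) > 113. For {1, ..., 114}, pigeonhole forces two integers of the same colour, which form a monochromatic 2-AP. Hence W(113, 2) = 114.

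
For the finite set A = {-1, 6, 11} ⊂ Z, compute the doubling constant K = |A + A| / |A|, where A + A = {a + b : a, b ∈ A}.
K = |A + A| / |A| = 6/3 = 2

Enumerate A + A = {a + b : a, b ∈ A}. With |A| = 3, there are |A|^2 = 9 ordered sum pairs; collecting distinct values, A + A = {-2, 5, 10, 12, 17, 22}, so |A + A| = 6. Thus K = 6/3 = 2. For comparison, the minimum possible |A + A| over all 3-element sets is 2·3 − 1 = 5 (so min K = 5/3), attained only by arithmetic progressions.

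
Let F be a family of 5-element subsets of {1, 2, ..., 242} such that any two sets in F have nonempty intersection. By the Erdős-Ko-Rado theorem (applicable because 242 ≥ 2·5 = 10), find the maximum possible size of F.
max |F| = C(241, 4) = 137085620

The Erdős-Ko-Rado theorem states: for n ≥ 2k, an intersecting family of k-subsets of an n-element set has size at most C(n − 1, k − 1), with equality for 'star' families {A ⊆ [n] : |A| = k, i ∈ A} (fix an element i). For n = 242, k = 5: C(241, 4) = 137085620.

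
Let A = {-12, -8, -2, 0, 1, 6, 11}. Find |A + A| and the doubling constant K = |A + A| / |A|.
K = |A + A| / |A| = 25/7

Enumerate A + A = {a + b : a, b ∈ A}. With |A| = 7, there are |A|^2 = 49 ordered sum pairs; collecting distinct values, A + A = {-24, -20, -16, -14, -12, -11, -10, -8, -7, -6, -4, -2, -1, 0, 1, 2, 3, 4, 6, 7, 9, 11, 12, 17, 22}, so |A + A| = 25. Thus K = 25/7. For comparison, the minimum possible |A + A| over all 7-element sets is 2·7 − 1 = 13 (so min K = 13/7), attained only by arithmetic progressions.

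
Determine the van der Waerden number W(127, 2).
W(127, 2) = 127 + 1 = 128

A 2-term AP is any pair of integers, so a monochromatic 2-AP exists iff some colour is used at least twice. With 127 colours, the colouring i ↦ i on {1, ..., 127} uses each colour once, avoiding any monochromatic pair, so W(127, 2) > 127. For {1, ..., 128}, pigeonhole forces two integers of the same colour, which form a monochromatic 2-AP. Hence W(127, 2) = 128.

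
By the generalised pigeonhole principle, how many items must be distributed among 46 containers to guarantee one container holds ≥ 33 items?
n = (33 − 1)·46 + 1 = 1473

By the generalised pigeonhole principle, to guarantee some box contains ≥ r objects we need more than (r − 1) · k objects total. Threshold: n = (r − 1) · k + 1. With r = 33 and k = 46: n = 32 · 46 + 1 = 1472 + 1 = 1473. For n = 1472 = 32 · 46, we can put exactly 32 objects in every box, avoiding 33 in any single one — so 1473 is tight.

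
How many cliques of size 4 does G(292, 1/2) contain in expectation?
E[# K_4] = C(292, 4) · (1/2)^C(4, 2) = 296729305 / 2^6 = 4636395.390625

For each 4-subset S of vertices (there are C(292, 4) = 296729305 such S), let X_S = 1 if S induces a K_4 (all C(4, 2) = 6 edges present). Then P(X_S = 1) = (1/2)^6 = 1/64. By linearity of expectation, E[# K_4] = C(292, 4) · (1/2)^6 = 296729305 / 64 = 4636395.390625.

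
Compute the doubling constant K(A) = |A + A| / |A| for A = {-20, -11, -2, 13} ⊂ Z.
K = |A + A| / |A| = 9/4

Enumerate A + A = {a + b : a, b ∈ A}. With |A| = 4, there are |A|^2 = 16 ordered sum pairs; collecting distinct values, A + A = {-40, -31, -22, -13, -7, -4, 2, 11, 26}, so |A + A| = 9. Thus K = 9/4. For comparison, the minimum possible |A + A| over all 4-element sets is 2·4 − 1 = 7 (so min K = 7/4), attained only by arithmetic progressions.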